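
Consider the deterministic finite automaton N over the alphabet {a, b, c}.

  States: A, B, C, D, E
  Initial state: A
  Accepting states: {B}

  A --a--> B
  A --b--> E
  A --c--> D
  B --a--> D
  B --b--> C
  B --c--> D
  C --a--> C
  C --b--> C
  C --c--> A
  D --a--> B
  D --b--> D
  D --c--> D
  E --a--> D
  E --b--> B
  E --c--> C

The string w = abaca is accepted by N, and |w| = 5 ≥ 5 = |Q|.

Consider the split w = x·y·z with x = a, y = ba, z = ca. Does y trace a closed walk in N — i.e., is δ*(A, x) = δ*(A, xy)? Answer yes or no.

State sequence: A -a-> B -b-> C -a-> C

After x (step 1): B. After xy (step 3): C.
They differ (B ≠ C), so y is not a cycle from the state after x; this split is not the one the pumping-lemma construction produces, and pumping y need not keep the string in L(N).

no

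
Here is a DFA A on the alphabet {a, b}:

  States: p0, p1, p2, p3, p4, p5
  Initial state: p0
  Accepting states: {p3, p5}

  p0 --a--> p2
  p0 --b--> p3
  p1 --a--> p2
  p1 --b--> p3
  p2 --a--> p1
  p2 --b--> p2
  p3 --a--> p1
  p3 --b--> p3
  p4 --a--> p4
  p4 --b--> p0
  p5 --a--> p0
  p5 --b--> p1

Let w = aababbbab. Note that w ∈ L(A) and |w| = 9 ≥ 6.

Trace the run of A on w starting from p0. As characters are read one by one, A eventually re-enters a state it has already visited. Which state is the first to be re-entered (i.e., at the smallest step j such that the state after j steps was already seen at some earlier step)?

p1

State sequence: p0 -a-> p2 -a-> p1 -b-> p3 -a-> p1 -b-> p3 -b-> p3 -b-> p3 -a-> p1 -b-> p3
First repeat at step 4: p1 was already visited.

The earliest repeat is at step j = 4: A is in p1, which it already visited at step i = 2.
Pumping length from the standard proof: p = 6 (the number of states). The repeated state found above gives |xy| = j ≤ 6 and |y| = j − i ≥ 1.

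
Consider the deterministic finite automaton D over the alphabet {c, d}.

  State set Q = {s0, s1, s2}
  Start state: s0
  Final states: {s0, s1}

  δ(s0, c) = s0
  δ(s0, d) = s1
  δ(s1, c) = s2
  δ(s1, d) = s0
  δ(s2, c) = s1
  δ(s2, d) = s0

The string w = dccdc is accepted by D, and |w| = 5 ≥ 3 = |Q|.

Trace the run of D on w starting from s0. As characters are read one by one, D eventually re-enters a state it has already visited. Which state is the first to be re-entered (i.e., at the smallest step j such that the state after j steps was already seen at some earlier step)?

Run of D on w = d c c d c:
  step 0: s0  (start)
  step 1: s1  (read d: s0→s1)
  step 2: s2  (read c: s1→s2)
  step 3: s1  (read c: s2→s1)   ← first repeat (s1 seen earlier)
  step 4: s0  (read d: s1→s0)
  step 5: s0  (read c: s0→s0)

The earliest repeat is at step j = 3: D is in s1, which it already visited at step i = 1.
With |Q| = 3, pigeonhole forces a state repeat no later than step 3; the substring read between the first and second visits to that state can be pumped.

s1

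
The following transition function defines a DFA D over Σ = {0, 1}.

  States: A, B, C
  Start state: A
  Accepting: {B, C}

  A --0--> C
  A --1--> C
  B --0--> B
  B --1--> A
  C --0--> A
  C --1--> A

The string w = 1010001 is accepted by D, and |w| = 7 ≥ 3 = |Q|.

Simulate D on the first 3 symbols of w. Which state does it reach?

C

Run of D on the first 3 characters of w = 1 0 1:
  step 0: A  (start)
  step 1: C  (read 1: A→C)
  step 2: A  (read 0: C→A)
  step 3: C  (read 1: A→C)

After reading 3 characters, D is in state C.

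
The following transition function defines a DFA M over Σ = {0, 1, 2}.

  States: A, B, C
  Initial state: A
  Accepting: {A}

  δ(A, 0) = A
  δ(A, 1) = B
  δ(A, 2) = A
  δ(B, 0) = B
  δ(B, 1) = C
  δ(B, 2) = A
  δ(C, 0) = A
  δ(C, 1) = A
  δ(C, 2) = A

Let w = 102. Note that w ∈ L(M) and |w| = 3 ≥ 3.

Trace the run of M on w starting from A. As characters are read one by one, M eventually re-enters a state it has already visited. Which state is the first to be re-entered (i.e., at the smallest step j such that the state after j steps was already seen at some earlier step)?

State sequence: A -1-> B -0-> B -2-> A
First repeat at step 2: B was already visited.

The earliest repeat is at step j = 2: M is in B, which it already visited at step i = 1.

B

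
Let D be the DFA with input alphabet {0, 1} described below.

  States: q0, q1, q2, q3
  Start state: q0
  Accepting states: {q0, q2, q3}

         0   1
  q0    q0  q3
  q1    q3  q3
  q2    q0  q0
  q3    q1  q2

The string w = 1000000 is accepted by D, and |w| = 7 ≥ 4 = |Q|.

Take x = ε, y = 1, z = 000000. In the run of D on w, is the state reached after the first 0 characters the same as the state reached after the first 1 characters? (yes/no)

Run of D on the first 1 characters of w = 1:
  step 0: q0  (start)
  step 1: q3  (read 1: q0→q3)

After x (step 0): q0. After xy (step 1): q3.
They differ (q0 ≠ q3), so y is not a cycle from the state after x; this split is not the one the pumping-lemma construction produces, and pumping y need not keep the string in L(D).

no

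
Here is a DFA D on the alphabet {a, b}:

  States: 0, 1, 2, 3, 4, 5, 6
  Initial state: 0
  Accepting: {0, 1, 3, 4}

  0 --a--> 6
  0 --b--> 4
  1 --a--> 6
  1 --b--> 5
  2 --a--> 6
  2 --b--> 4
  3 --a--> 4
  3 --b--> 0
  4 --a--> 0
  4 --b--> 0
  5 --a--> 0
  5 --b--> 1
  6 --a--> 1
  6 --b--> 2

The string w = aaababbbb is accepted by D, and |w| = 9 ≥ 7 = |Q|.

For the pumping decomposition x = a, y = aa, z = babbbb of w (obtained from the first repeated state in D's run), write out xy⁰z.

ababbbb

xy⁰z = xz = a·babbbb = ababbbb.
Reading y = aa takes D from 6 back to 6, so after x the machine is still in 6, and z then leads to the accepting state 4. Hence ababbbb ∈ L(D).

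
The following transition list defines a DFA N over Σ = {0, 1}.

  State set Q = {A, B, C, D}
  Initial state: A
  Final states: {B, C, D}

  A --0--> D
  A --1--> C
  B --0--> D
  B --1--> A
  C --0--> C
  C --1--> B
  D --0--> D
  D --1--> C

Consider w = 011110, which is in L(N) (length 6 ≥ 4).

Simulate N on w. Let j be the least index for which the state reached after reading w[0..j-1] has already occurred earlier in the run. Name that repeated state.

A

State sequence: A -0-> D -1-> C -1-> B -1-> A -1-> C -0-> C
First repeat at step 4: A was already visited.

The earliest repeat is at step j = 4: N is in A, which it already visited at step i = 0.
The DFA has 4 states, so the proof of the pumping lemma guarantees a repeated state among the first 4+1 visited; the segment between the two visits is the pumpable y.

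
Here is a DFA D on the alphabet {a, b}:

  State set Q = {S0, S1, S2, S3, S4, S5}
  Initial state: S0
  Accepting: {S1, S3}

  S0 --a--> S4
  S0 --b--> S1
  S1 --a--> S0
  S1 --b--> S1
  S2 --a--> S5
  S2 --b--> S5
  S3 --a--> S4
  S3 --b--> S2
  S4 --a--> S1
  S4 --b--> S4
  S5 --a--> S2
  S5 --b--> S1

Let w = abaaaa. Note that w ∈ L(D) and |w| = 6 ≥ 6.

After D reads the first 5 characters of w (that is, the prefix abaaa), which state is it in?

S4

State sequence: S0 -a-> S4 -b-> S4 -a-> S1 -a-> S0 -a-> S4

After reading 5 characters, D is in state S4.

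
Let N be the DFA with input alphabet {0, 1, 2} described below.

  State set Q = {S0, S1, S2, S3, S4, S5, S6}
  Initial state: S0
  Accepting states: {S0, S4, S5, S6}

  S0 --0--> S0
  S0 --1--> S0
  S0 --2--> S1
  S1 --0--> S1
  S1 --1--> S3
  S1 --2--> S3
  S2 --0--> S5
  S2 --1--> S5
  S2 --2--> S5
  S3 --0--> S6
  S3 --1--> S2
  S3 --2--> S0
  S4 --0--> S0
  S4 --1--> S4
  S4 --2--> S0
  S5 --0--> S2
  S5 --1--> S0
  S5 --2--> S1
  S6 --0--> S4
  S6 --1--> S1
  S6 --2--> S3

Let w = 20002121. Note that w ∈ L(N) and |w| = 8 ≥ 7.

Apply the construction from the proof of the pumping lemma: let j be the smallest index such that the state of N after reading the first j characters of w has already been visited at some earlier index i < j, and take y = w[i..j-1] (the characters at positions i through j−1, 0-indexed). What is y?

0

State sequence: S0 -2-> S1 -0-> S1 -0-> S1 -0-> S1 -2-> S3 -1-> S2 -2-> S5 -1-> S0
First repeat at step 2: S1 was already visited.

So i = 1, j = 2, giving x = w[0:1] = 2, y = w[1:2] = 0, z = w[2:8] = 002121.
Check: |xy| = 2 ≤ 7 and |y| = 1 ≥ 1. Reading y takes N from S1 back to S1, so every xyⁱz is accepted.
The DFA has 7 states, so the proof of the pumping lemma guarantees a repeated state among the first 7+1 visited; the segment between the two visits is the pumpable y.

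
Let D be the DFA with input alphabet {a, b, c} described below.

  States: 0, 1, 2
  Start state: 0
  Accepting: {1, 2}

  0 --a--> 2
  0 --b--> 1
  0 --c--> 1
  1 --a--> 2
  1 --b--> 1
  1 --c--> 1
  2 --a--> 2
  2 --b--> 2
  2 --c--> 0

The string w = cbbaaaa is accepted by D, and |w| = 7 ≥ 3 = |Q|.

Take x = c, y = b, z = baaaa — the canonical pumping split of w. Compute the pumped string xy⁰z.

cbaaaa

xy⁰z = xz = c·baaaa = cbaaaa.
Reading y = b takes D from 1 back to 1, so after x the machine is still in 1, and z then leads to the accepting state 2. Hence cbaaaa ∈ L(D).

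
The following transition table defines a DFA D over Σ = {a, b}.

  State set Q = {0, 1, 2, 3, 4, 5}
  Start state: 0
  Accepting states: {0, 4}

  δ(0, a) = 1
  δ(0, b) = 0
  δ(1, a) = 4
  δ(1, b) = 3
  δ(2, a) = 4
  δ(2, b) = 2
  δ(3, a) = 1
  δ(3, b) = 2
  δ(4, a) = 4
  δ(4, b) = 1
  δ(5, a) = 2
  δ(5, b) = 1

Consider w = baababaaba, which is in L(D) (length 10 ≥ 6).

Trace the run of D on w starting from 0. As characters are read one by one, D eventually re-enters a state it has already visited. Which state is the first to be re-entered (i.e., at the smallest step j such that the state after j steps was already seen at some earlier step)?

0

State sequence: 0 -b-> 0 -a-> 1 -a-> 4 -b-> 1 -a-> 4 -b-> 1 -a-> 4 -a-> 4 -b-> 1 -a-> 4
First repeat at step 1: 0 was already visited.

The earliest repeat is at step j = 1: D is in 0, which it already visited at step i = 0.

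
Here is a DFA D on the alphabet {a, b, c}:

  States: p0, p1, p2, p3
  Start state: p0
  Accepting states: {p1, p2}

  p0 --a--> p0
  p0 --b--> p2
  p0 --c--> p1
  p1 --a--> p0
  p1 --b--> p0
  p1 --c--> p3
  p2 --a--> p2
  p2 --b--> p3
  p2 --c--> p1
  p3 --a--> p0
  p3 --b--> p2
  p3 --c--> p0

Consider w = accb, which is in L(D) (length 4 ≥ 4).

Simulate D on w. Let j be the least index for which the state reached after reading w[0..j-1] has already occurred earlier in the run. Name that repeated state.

p0

State sequence: p0 -a-> p0 -c-> p1 -c-> p3 -b-> p2
First repeat at step 1: p0 was already visited.

The earliest repeat is at step j = 1: D is in p0, which it already visited at step i = 0.
Pumping length from the standard proof: p = 4 (the number of states). The repeated state found above gives |xy| = j ≤ 4 and |y| = j − i ≥ 1.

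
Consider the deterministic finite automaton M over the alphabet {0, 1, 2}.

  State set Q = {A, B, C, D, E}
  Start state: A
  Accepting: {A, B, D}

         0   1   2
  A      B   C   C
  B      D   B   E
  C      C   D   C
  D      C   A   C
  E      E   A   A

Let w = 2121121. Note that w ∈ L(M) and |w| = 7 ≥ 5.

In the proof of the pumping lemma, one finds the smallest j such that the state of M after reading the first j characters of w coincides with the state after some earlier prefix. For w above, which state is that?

Run of M on w = 2 1 2 1 1 2 1:
  step 0: A  (start)
  step 1: C  (read 2: A→C)
  step 2: D  (read 1: C→D)
  step 3: C  (read 2: D→C)   ← first repeat (C seen earlier)
  step 4: D  (read 1: C→D)
  step 5: A  (read 1: D→A)
  step 6: C  (read 2: A→C)
  step 7: D  (read 1: C→D)

The earliest repeat is at step j = 3: M is in C, which it already visited at step i = 1.
Since M has 5 states, any run of length ≥ 5 visits 5+1 states, so by pigeonhole some state repeats within the first 5 steps — that repeat gives the pumpable loop.

C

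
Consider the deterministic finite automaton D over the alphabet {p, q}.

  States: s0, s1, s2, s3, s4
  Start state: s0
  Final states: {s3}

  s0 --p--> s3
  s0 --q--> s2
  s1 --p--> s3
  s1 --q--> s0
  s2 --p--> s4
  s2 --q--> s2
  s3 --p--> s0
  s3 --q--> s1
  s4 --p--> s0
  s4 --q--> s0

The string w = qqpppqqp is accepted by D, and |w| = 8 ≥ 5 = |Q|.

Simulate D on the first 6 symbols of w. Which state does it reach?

State sequence: s0 -q-> s2 -q-> s2 -p-> s4 -p-> s0 -p-> s3 -q-> s1

After reading 6 characters, D is in state s1.

s1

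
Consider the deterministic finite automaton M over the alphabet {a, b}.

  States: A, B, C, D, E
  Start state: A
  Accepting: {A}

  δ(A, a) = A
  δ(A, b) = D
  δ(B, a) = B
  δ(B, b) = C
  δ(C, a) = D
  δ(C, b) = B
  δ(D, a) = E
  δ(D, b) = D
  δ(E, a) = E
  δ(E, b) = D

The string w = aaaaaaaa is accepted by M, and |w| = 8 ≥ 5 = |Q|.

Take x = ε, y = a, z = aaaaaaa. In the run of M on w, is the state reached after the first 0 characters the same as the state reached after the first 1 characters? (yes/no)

yes

Run of M on the first 1 characters of w = a:
  step 0: A  (start)
  step 1: A  (read a: A→A)

After x (step 0): A. After xy (step 1): A.
They match, so y = a drives M around a cycle from A back to itself; pumping y any number of times keeps M in A before reading z, and xyⁱz ∈ L(M) for every i ≥ 0.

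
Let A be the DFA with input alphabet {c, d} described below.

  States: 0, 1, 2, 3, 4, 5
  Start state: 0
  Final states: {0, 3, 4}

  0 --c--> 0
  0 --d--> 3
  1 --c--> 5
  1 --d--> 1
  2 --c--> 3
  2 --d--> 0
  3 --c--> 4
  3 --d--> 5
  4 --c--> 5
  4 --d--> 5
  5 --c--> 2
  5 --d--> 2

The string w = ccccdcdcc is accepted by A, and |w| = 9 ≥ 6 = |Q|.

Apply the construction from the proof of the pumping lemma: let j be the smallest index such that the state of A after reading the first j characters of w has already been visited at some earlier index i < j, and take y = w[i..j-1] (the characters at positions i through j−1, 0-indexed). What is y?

c

State sequence: 0 -c-> 0 -c-> 0 -c-> 0 -c-> 0 -d-> 3 -c-> 4 -d-> 5 -c-> 2 -c-> 3
First repeat at step 1: 0 was already visited.

So i = 0, j = 1, giving x = w[0:0] = ε, y = w[0:1] = c, z = w[1:9] = cccdcdcc.
Check: |xy| = 1 ≤ 6 and |y| = 1 ≥ 1. Reading y takes A from 0 back to 0, so every xyⁱz is accepted.
Pumping length from the standard proof: p = 6 (the number of states). The repeated state found above gives |xy| = j ≤ 6 and |y| = j − i ≥ 1.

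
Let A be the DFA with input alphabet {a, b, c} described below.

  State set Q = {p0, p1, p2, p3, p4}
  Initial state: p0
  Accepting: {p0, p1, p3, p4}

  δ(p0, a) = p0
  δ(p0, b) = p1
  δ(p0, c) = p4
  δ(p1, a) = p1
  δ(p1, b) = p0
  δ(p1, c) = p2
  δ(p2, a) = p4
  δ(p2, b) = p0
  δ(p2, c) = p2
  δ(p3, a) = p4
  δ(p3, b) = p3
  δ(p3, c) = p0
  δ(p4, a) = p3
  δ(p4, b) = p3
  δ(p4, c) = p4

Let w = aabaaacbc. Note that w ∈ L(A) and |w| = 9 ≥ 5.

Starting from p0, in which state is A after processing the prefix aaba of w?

State sequence: p0 -a-> p0 -a-> p0 -b-> p1 -a-> p1

After reading 4 characters, A is in state p1.
(This kind of state-tracing is the core of the pumping-lemma construction: with 5 states, pigeonhole forces a repeat within the first 5 steps.)

p1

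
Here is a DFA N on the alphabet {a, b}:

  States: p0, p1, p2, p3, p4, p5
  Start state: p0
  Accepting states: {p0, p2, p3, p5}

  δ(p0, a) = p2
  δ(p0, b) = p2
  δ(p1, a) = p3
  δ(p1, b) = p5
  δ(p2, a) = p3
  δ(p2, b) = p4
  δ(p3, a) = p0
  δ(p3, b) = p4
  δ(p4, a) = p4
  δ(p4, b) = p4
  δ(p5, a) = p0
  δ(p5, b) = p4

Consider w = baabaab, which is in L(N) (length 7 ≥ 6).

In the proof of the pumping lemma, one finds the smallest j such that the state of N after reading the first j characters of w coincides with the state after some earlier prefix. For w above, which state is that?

p0

State sequence: p0 -b-> p2 -a-> p3 -a-> p0 -b-> p2 -a-> p3 -a-> p0 -b-> p2
First repeat at step 3: p0 was already visited.

The earliest repeat is at step j = 3: N is in p0, which it already visited at step i = 0.
Pumping length from the standard proof: p = 6 (the number of states). The repeated state found above gives |xy| = j ≤ 6 and |y| = j − i ≥ 1.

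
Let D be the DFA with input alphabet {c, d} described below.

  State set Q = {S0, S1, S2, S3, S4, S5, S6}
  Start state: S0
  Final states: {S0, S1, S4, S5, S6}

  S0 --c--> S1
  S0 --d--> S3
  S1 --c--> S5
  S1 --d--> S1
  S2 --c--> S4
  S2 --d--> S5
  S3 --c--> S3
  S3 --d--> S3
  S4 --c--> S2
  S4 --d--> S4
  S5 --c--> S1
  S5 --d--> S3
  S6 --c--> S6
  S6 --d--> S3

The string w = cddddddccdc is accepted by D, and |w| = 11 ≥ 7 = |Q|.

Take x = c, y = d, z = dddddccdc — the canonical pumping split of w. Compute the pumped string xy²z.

xy^2z = c·d·d·dddddccdc = cdddddddccdc.
Reading y = d takes D from S1 back to S1, so after x·y·y the machine is still in S1, and z then leads to the accepting state S5. Hence cdddddddccdc ∈ L(D).

cdddddddccdc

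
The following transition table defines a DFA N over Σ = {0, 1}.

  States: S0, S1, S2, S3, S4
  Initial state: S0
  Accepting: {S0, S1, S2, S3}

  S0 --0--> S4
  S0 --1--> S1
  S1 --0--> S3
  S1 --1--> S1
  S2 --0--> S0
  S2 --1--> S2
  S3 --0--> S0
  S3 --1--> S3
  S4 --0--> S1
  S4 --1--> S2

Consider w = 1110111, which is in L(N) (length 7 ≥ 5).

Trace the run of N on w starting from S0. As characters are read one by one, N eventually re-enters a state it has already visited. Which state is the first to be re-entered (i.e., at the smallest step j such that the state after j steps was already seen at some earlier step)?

S1

Run of N on w = 1 1 1 0 1 1 1:
  step 0: S0  (start)
  step 1: S1  (read 1: S0→S1)
  step 2: S1  (read 1: S1→S1)   ← first repeat (S1 seen earlier)
  step 3: S1  (read 1: S1→S1)
  step 4: S3  (read 0: S1→S3)
  step 5: S3  (read 1: S3→S3)
  step 6: S3  (read 1: S3→S3)
  step 7: S3  (read 1: S3→S3)

The earliest repeat is at step j = 2: N is in S1, which it already visited at step i = 1.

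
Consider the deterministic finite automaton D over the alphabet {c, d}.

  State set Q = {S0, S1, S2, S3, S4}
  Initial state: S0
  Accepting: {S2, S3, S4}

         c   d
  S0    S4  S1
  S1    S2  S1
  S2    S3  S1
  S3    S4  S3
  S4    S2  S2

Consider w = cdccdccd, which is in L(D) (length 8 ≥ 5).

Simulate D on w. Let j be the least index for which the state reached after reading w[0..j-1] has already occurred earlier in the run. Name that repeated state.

State sequence: S0 -c-> S4 -d-> S2 -c-> S3 -c-> S4 -d-> S2 -c-> S3 -c-> S4 -d-> S2
First repeat at step 4: S4 was already visited.

The earliest repeat is at step j = 4: D is in S4, which it already visited at step i = 1.

S4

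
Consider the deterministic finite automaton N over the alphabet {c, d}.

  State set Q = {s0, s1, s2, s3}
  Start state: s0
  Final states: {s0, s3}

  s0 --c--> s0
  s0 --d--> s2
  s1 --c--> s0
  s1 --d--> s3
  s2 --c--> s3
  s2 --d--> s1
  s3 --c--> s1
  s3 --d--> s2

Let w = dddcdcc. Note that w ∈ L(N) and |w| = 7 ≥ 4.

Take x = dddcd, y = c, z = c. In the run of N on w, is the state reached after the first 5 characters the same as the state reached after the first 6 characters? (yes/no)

no

State sequence: s0 -d-> s2 -d-> s1 -d-> s3 -c-> s1 -d-> s3 -c-> s1

After x (step 5): s3. After xy (step 6): s1.
They differ (s3 ≠ s1), so y is not a cycle from the state after x; this split is not the one the pumping-lemma construction produces, and pumping y need not keep the string in L(N).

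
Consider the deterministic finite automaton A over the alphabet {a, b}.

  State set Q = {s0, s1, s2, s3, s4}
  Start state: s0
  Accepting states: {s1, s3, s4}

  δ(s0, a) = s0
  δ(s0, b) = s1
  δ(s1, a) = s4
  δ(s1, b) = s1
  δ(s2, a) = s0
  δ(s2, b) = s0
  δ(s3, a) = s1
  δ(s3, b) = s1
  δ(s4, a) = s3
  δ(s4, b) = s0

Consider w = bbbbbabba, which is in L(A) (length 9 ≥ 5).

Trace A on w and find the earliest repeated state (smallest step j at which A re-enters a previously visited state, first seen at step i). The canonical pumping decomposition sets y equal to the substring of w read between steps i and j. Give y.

State sequence: s0 -b-> s1 -b-> s1 -b-> s1 -b-> s1 -b-> s1 -a-> s4 -b-> s0 -b-> s1 -a-> s4
First repeat at step 2: s1 was already visited.

So i = 1, j = 2, giving x = w[0:1] = b, y = w[1:2] = b, z = w[2:9] = bbbabba.
Check: |xy| = 2 ≤ 5 and |y| = 1 ≥ 1. Reading y takes A from s1 back to s1, so every xyⁱz is accepted.

b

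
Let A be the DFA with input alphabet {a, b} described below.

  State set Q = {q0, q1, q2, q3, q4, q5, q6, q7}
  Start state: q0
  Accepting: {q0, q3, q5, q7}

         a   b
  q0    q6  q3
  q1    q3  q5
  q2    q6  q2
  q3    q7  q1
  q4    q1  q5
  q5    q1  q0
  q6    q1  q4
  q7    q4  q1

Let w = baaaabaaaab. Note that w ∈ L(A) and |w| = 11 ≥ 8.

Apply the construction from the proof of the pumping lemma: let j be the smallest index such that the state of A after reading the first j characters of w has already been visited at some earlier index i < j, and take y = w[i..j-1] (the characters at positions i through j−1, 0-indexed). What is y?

State sequence: q0 -b-> q3 -a-> q7 -a-> q4 -a-> q1 -a-> q3 -b-> q1 -a-> q3 -a-> q7 -a-> q4 -a-> q1 -b-> q5
First repeat at step 5: q3 was already visited.

So i = 1, j = 5, giving x = w[0:1] = b, y = w[1:5] = aaaa, z = w[5:11] = baaaab.
Check: |xy| = 5 ≤ 8 and |y| = 4 ≥ 1. Reading y takes A from q3 back to q3, so every xyⁱz is accepted.

aaaa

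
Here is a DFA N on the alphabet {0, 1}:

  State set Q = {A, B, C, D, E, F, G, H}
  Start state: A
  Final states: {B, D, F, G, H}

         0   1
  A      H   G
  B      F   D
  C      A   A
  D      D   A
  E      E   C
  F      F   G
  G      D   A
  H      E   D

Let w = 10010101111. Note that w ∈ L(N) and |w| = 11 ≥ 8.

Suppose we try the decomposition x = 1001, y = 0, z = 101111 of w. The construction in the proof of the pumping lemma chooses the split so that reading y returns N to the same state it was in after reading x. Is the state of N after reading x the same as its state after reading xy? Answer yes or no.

no

Run of N on the first 5 characters of w = 1 0 0 1 0:
  step 0: A  (start)
  step 1: G  (read 1: A→G)
  step 2: D  (read 0: G→D)
  step 3: D  (read 0: D→D)
  step 4: A  (read 1: D→A)
  step 5: H  (read 0: A→H)

After x (step 4): A. After xy (step 5): H.
They differ (A ≠ H), so y is not a cycle from the state after x; this split is not the one the pumping-lemma construction produces, and pumping y need not keep the string in L(N).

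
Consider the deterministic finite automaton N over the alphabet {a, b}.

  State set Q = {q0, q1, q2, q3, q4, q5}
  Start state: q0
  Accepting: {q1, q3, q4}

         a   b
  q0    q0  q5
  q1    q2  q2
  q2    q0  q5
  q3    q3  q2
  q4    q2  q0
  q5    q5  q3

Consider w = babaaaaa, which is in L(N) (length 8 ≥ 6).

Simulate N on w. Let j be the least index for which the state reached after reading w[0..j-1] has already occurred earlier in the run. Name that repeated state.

q5

Run of N on w = b a b a a a a a:
  step 0: q0  (start)
  step 1: q5  (read b: q0→q5)
  step 2: q5  (read a: q5→q5)   ← first repeat (q5 seen earlier)
  step 3: q3  (read b: q5→q3)
  step 4: q3  (read a: q3→q3)
  step 5: q3  (read a: q3→q3)
  step 6: q3  (read a: q3→q3)
  step 7: q3  (read a: q3→q3)
  step 8: q3  (read a: q3→q3)

The earliest repeat is at step j = 2: N is in q5, which it already visited at step i = 1.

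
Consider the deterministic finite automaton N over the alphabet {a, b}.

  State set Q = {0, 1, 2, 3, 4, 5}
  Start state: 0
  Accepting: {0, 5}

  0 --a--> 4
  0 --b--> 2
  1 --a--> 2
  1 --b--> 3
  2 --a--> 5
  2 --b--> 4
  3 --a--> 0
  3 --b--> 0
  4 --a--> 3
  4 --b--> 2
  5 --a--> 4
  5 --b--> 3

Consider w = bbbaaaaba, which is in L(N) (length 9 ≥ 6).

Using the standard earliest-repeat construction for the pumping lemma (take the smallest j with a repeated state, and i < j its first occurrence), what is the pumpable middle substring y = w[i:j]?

bb

State sequence: 0 -b-> 2 -b-> 4 -b-> 2 -a-> 5 -a-> 4 -a-> 3 -a-> 0 -b-> 2 -a-> 5
First repeat at step 3: 2 was already visited.

So i = 1, j = 3, giving x = w[0:1] = b, y = w[1:3] = bb, z = w[3:9] = aaaaba.
Check: |xy| = 3 ≤ 6 and |y| = 2 ≥ 1. Reading y takes N from 2 back to 2, so every xyⁱz is accepted.
Since N has 6 states, any run of length ≥ 6 visits 6+1 states, so by pigeonhole some state repeats within the first 6 steps — that repeat gives the pumpable loop.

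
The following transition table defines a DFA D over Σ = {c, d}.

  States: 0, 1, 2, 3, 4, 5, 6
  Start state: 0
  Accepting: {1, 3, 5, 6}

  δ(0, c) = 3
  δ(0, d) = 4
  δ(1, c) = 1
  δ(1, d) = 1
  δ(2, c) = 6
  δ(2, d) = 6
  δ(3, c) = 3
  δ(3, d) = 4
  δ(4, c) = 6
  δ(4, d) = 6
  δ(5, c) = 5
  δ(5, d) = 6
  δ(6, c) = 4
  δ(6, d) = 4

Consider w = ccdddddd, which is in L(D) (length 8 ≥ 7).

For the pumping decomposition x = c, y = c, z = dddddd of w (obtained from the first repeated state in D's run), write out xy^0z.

cdddddd

xy⁰z = xz = c·dddddd = cdddddd.
Reading y = c takes D from 3 back to 3, so after x the machine is still in 3, and z then leads to the accepting state 6. Hence cdddddd ∈ L(D).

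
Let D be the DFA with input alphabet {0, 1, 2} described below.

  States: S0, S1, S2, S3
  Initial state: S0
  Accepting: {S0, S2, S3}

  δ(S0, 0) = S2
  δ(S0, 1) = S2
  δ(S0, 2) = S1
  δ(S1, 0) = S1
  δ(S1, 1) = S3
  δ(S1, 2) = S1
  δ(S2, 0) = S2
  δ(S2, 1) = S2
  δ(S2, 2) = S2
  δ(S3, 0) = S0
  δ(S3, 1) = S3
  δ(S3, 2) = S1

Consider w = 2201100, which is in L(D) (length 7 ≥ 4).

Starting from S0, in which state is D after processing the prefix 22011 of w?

State sequence: S0 -2-> S1 -2-> S1 -0-> S1 -1-> S3 -1-> S3

After reading 5 characters, D is in state S3.

S3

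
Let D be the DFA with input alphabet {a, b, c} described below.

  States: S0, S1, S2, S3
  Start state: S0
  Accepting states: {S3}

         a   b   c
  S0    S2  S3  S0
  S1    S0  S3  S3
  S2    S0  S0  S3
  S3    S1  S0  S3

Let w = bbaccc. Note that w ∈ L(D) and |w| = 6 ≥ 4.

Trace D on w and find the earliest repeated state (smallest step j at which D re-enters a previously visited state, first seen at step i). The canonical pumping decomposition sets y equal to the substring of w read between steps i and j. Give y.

bb

Run of D on w = b b a c c c:
  step 0: S0  (start)
  step 1: S3  (read b: S0→S3)
  step 2: S0  (read b: S3→S0)   ← first repeat (S0 seen earlier)
  step 3: S2  (read a: S0→S2)
  step 4: S3  (read c: S2→S3)
  step 5: S3  (read c: S3→S3)
  step 6: S3  (read c: S3→S3)

So i = 0, j = 2, giving x = w[0:0] = ε, y = w[0:2] = bb, z = w[2:6] = accc.
Check: |xy| = 2 ≤ 4 and |y| = 2 ≥ 1. Reading y takes D from S0 back to S0, so every xyⁱz is accepted.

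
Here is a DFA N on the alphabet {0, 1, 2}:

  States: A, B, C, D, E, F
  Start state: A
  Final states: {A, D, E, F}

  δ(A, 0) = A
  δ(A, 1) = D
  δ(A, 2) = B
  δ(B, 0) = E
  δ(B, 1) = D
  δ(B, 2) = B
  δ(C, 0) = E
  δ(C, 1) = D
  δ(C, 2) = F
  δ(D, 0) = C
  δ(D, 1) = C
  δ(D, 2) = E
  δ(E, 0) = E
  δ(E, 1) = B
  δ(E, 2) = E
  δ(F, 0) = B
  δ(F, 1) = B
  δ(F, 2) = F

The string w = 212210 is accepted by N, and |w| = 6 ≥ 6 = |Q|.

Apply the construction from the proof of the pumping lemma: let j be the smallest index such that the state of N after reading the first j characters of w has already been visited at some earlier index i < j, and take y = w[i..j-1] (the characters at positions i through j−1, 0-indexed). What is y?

State sequence: A -2-> B -1-> D -2-> E -2-> E -1-> B -0-> E
First repeat at step 4: E was already visited.

So i = 3, j = 4, giving x = w[0:3] = 212, y = w[3:4] = 2, z = w[4:6] = 10.
Check: |xy| = 4 ≤ 6 and |y| = 1 ≥ 1. Reading y takes N from E back to E, so every xyⁱz is accepted.
The DFA has 6 states, so the proof of the pumping lemma guarantees a repeated state among the first 6+1 visited; the segment between the two visits is the pumpable y.

2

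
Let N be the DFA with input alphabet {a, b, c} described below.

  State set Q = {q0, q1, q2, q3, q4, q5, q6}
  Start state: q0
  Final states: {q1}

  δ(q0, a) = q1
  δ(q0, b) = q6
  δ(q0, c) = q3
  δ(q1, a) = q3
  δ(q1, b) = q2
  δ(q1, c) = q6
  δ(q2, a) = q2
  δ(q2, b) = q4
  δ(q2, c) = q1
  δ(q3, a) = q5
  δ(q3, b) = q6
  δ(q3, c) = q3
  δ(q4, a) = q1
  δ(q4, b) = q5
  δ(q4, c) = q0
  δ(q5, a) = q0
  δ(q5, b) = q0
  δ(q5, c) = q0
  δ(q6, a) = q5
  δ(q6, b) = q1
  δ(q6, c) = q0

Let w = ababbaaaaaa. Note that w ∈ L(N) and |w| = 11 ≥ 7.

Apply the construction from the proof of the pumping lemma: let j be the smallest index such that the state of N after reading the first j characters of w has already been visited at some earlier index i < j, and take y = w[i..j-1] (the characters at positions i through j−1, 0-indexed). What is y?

a

State sequence: q0 -a-> q1 -b-> q2 -a-> q2 -b-> q4 -b-> q5 -a-> q0 -a-> q1 -a-> q3 -a-> q5 -a-> q0 -a-> q1
First repeat at step 3: q2 was already visited.

So i = 2, j = 3, giving x = w[0:2] = ab, y = w[2:3] = a, z = w[3:11] = bbaaaaaa.
Check: |xy| = 3 ≤ 7 and |y| = 1 ≥ 1. Reading y takes N from q2 back to q2, so every xyⁱz is accepted.
With |Q| = 7, pigeonhole forces a state repeat no later than step 7; the substring read between the first and second visits to that state can be pumped.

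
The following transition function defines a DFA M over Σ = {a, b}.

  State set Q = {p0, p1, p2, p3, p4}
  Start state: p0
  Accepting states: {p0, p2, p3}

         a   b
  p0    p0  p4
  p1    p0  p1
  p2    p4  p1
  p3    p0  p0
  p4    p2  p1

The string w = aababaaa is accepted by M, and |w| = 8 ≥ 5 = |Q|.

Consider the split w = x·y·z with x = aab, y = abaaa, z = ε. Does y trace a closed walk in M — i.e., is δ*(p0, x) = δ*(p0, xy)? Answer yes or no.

no

State sequence: p0 -a-> p0 -a-> p0 -b-> p4 -a-> p2 -b-> p1 -a-> p0 -a-> p0 -a-> p0

After x (step 3): p4. After xy (step 8): p0.
They differ (p4 ≠ p0), so y is not a cycle from the state after x; this split is not the one the pumping-lemma construction produces, and pumping y need not keep the string in L(M).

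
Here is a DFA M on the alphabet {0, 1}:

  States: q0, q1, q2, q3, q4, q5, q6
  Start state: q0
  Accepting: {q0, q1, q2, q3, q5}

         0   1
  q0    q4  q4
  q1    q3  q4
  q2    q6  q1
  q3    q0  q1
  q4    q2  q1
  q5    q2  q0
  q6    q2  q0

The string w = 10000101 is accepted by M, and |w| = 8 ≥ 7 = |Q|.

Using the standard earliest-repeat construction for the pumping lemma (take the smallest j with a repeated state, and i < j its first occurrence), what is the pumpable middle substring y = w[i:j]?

Run of M on w = 1 0 0 0 0 1 0 1:
  step 0: q0  (start)
  step 1: q4  (read 1: q0→q4)
  step 2: q2  (read 0: q4→q2)
  step 3: q6  (read 0: q2→q6)
  step 4: q2  (read 0: q6→q2)   ← first repeat (q2 seen earlier)
  step 5: q6  (read 0: q2→q6)
  step 6: q0  (read 1: q6→q0)
  step 7: q4  (read 0: q0→q4)
  step 8: q1  (read 1: q4→q1)

So i = 2, j = 4, giving x = w[0:2] = 10, y = w[2:4] = 00, z = w[4:8] = 0101.
Check: |xy| = 4 ≤ 7 and |y| = 2 ≥ 1. Reading y takes M from q2 back to q2, so every xyⁱz is accepted.
Since M has 7 states, any run of length ≥ 7 visits 7+1 states, so by pigeonhole some state repeats within the first 7 steps — that repeat gives the pumpable loop.

00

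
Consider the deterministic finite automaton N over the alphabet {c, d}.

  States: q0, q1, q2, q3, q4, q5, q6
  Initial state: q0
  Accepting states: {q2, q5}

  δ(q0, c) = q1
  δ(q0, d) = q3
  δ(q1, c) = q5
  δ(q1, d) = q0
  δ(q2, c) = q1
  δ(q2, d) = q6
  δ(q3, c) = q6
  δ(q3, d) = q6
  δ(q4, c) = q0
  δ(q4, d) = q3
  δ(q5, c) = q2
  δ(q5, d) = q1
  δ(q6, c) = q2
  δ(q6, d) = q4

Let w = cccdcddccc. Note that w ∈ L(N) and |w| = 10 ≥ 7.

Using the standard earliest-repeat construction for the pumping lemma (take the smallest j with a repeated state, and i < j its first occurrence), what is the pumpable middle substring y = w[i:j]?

Run of N on w = c c c d c d d c c c:
  step 0: q0  (start)
  step 1: q1  (read c: q0→q1)
  step 2: q5  (read c: q1→q5)
  step 3: q2  (read c: q5→q2)
  step 4: q6  (read d: q2→q6)
  step 5: q2  (read c: q6→q2)   ← first repeat (q2 seen earlier)
  step 6: q6  (read d: q2→q6)
  step 7: q4  (read d: q6→q4)
  step 8: q0  (read c: q4→q0)
  step 9: q1  (read c: q0→q1)
  step 10: q5  (read c: q1→q5)

So i = 3, j = 5, giving x = w[0:3] = ccc, y = w[3:5] = dc, z = w[5:10] = ddccc.
Check: |xy| = 5 ≤ 7 and |y| = 2 ≥ 1. Reading y takes N from q2 back to q2, so every xyⁱz is accepted.
The DFA has 7 states, so the proof of the pumping lemma guarantees a repeated state among the first 7+1 visited; the segment between the two visits is the pumpable y.

dc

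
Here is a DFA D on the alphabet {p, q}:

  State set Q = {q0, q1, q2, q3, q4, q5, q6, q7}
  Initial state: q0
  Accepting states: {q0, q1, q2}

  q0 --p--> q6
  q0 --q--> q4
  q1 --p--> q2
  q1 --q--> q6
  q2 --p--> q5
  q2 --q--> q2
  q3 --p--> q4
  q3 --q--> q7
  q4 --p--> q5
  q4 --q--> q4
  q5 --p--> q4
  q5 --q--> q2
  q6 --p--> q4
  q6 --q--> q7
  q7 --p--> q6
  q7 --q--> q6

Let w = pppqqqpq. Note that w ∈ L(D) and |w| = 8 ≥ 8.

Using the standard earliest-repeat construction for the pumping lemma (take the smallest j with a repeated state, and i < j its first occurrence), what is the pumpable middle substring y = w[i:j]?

q

Run of D on w = p p p q q q p q:
  step 0: q0  (start)
  step 1: q6  (read p: q0→q6)
  step 2: q4  (read p: q6→q4)
  step 3: q5  (read p: q4→q5)
  step 4: q2  (read q: q5→q2)
  step 5: q2  (read q: q2→q2)   ← first repeat (q2 seen earlier)
  step 6: q2  (read q: q2→q2)
  step 7: q5  (read p: q2→q5)
  step 8: q2  (read q: q5→q2)

So i = 4, j = 5, giving x = w[0:4] = pppq, y = w[4:5] = q, z = w[5:8] = qpq.
Check: |xy| = 5 ≤ 8 and |y| = 1 ≥ 1. Reading y takes D from q2 back to q2, so every xyⁱz is accepted.
The DFA has 8 states, so the proof of the pumping lemma guarantees a repeated state among the first 8+1 visited; the segment between the two visits is the pumpable y.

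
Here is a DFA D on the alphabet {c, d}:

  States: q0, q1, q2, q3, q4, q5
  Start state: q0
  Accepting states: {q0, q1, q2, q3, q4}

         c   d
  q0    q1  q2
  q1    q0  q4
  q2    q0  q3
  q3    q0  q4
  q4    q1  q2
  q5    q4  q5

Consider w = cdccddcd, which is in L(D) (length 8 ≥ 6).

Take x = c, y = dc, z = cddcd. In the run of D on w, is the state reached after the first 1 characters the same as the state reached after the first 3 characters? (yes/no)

yes

Run of D on the first 3 characters of w = c d c:
  step 0: q0  (start)
  step 1: q1  (read c: q0→q1)
  step 2: q4  (read d: q1→q4)
  step 3: q1  (read c: q4→q1)

After x (step 1): q1. After xy (step 3): q1.
They match, so y = dc drives D around a cycle from q1 back to itself; pumping y any number of times keeps D in q1 before reading z, and xyⁱz ∈ L(D) for every i ≥ 0.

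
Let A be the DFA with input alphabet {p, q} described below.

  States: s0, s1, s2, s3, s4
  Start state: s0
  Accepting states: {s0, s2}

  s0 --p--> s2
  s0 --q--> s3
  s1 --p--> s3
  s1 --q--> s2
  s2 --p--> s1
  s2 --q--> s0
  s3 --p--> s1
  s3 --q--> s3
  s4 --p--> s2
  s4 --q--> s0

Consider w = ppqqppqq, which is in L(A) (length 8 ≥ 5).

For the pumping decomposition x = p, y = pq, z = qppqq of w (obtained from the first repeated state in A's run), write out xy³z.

ppqpqpqqppqq

xy^3z = p·pq·pq·pq·qppqq = ppqpqpqqppqq.
Reading y = pq takes A from s2 back to s2, so after x·y·y·y the machine is still in s2, and z then leads to the accepting state s0. Hence ppqpqpqqppqq ∈ L(A).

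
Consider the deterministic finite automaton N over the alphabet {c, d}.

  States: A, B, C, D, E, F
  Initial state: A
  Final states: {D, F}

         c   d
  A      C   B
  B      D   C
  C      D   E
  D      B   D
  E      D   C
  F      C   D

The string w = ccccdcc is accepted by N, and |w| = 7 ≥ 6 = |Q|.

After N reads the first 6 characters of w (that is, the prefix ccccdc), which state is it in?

State sequence: A -c-> C -c-> D -c-> B -c-> D -d-> D -c-> B

After reading 6 characters, N is in state B.

B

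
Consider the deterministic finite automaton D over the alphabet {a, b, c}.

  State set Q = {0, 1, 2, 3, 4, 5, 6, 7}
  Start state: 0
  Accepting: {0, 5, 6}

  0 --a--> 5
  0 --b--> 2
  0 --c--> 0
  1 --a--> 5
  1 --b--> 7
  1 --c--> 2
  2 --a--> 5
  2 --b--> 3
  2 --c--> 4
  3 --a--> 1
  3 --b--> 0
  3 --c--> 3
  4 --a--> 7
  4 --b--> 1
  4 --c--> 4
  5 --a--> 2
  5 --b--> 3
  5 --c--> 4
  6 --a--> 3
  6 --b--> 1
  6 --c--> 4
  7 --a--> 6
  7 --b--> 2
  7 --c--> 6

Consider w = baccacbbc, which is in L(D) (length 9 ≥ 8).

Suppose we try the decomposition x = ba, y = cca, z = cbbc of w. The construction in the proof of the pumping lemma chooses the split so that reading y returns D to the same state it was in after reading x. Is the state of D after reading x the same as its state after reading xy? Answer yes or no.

no

Run of D on the first 5 characters of w = b a c c a:
  step 0: 0  (start)
  step 1: 2  (read b: 0→2)
  step 2: 5  (read a: 2→5)
  step 3: 4  (read c: 5→4)
  step 4: 4  (read c: 4→4)
  step 5: 7  (read a: 4→7)

After x (step 2): 5. After xy (step 5): 7.
They differ (5 ≠ 7), so y is not a cycle from the state after x; this split is not the one the pumping-lemma construction produces, and pumping y need not keep the string in L(D).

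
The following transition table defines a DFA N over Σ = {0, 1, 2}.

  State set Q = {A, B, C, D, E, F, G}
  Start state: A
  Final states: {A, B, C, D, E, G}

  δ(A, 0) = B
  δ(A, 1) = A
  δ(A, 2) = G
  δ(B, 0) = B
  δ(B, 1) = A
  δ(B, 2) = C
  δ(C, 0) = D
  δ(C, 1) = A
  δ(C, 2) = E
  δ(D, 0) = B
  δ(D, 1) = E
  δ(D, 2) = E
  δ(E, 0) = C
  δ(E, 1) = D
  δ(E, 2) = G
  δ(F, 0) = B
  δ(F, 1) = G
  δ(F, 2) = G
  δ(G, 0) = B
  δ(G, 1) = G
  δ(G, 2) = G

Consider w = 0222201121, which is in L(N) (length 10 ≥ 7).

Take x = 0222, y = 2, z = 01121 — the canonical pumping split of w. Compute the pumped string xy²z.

xy^2z = 0222·2·2·01121 = 02222201121.
Reading y = 2 takes N from G back to G, so after x·y·y the machine is still in G, and z then leads to the accepting state G. Hence 02222201121 ∈ L(N).

02222201121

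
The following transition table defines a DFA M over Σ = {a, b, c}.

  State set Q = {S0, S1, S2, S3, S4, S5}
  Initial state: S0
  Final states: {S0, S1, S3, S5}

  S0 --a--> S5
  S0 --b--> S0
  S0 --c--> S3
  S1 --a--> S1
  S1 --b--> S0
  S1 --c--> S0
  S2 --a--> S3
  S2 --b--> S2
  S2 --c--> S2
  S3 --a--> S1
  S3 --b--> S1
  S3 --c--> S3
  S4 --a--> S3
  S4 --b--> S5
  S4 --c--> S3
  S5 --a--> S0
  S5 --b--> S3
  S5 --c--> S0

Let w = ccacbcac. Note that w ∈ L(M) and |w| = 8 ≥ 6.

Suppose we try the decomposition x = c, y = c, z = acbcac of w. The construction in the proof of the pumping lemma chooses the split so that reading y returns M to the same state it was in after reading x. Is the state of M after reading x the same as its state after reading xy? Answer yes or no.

yes

Run of M on the first 2 characters of w = c c:
  step 0: S0  (start)
  step 1: S3  (read c: S0→S3)
  step 2: S3  (read c: S3→S3)

After x (step 1): S3. After xy (step 2): S3.
They match, so y = c drives M around a cycle from S3 back to itself; pumping y any number of times keeps M in S3 before reading z, and xyⁱz ∈ L(M) for every i ≥ 0.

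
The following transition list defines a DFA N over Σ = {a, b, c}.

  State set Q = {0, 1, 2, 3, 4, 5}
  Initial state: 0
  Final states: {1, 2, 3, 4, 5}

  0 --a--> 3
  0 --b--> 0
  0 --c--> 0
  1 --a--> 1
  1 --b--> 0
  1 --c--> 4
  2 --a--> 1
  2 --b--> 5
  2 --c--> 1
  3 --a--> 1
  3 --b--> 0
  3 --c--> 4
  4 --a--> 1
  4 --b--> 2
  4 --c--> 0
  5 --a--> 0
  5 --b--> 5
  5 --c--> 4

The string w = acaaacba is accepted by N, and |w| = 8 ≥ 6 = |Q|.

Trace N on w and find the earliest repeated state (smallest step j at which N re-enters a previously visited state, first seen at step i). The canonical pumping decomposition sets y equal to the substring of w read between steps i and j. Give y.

a

State sequence: 0 -a-> 3 -c-> 4 -a-> 1 -a-> 1 -a-> 1 -c-> 4 -b-> 2 -a-> 1
First repeat at step 4: 1 was already visited.

So i = 3, j = 4, giving x = w[0:3] = aca, y = w[3:4] = a, z = w[4:8] = acba.
Check: |xy| = 4 ≤ 6 and |y| = 1 ≥ 1. Reading y takes N from 1 back to 1, so every xyⁱz is accepted.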